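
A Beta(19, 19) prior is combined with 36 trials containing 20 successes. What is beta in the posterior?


In conjugate updating:
beta_posterior = beta_prior + (n - k)
= 19 + (36 - 20)
= 19 + 16 = 35

35


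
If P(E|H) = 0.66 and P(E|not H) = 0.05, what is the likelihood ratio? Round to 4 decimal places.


Likelihood ratio = P(E|H) / P(E|not H)
= 0.66 / 0.05
= 13.2

13.2


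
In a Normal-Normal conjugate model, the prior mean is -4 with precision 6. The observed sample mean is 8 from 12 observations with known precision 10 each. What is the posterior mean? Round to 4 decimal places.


Posterior precision = tau0 + n*tau = 6 + 12*10 = 126
Posterior mean = (tau0*mu0 + n*tau*xbar) / posterior_precision
= (6*-4 + 12*10*8) / 126
= 936 / 126 = 7.4286

7.4286


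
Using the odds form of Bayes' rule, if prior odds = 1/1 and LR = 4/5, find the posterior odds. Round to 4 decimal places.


Bayes' rule in odds form: posterior odds = prior odds * LR
= (1 * 4) / (1 * 5)
= 4/5 = 0.8

0.8


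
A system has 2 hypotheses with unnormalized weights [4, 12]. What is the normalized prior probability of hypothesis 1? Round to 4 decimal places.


The normalized prior is the weight divided by the total.
Total weight = 16
P(H1) = 4 / 16 = 0.25

0.25


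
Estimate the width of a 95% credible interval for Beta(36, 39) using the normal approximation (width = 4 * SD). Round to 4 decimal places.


For Beta(a,b): Var = ab/((a+b)^2(a+b+1))
Var = 0.0033, SD = 0.0573
Approximate 95% CI width = 4 * 0.0573 = 0.2292

0.2292


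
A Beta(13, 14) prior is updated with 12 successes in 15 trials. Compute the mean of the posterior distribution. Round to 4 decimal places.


After update: Beta(25, 17)
Mean = 25 / (25 + 17) = 25 / 42
= 0.5952

0.5952


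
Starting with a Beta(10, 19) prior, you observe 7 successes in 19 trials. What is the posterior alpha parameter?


For a Beta-Binomial conjugate model:
Posterior alpha = prior alpha + number of successes
= 10 + 7 = 17

17


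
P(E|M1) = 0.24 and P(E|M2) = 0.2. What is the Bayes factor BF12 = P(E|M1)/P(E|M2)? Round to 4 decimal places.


Bayes factor BF12 = P(E|M1) / P(E|M2)
= 0.24 / 0.2
= 1.2

1.2


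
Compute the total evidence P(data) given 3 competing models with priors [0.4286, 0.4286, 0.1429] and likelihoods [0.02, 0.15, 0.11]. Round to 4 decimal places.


Marginal likelihood = sum P(model_i) * P(data|model_i)
Model 1: 0.4286 * 0.02 = 0.0086
Model 2: 0.4286 * 0.15 = 0.0643
Model 3: 0.1429 * 0.11 = 0.0157
Total = 0.0886

0.0886


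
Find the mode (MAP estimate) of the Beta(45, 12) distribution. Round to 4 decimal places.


For Beta(a,b) with a,b > 1:
Mode = (a-1)/(a+b-2) = (45-1)/(57-2)
= 44/55 = 0.8

0.8


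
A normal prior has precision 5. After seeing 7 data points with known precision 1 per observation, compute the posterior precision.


In the conjugate normal model, precisions add:
tau_posterior = tau_prior + n * tau_data
= 5 + 7*1 = 12

12


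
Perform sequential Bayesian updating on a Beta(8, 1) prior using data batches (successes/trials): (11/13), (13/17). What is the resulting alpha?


Accumulate successes: 24
Posterior alpha = prior alpha + sum of successes
= 8 + 24 = 32

32


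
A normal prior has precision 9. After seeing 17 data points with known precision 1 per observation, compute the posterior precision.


In the conjugate normal model, precisions add:
tau_posterior = tau_prior + n * tau_data
= 9 + 17*1 = 26

26


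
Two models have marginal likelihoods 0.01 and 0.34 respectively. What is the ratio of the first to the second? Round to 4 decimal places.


Evidence ratio = 0.01 / 0.34
= 0.0294

0.0294


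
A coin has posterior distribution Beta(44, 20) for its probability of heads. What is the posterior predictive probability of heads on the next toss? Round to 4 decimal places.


Posterior predictive = E[theta] = alpha/(alpha+beta)
= 44/64
= 0.6875

0.6875


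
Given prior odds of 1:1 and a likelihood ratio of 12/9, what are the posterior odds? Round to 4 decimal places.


Posterior odds = prior odds * LR
Prior odds = 1/1 = 1.0
LR = 12/9 = 1.3333
Posterior odds = 1.0 * 1.3333 = 1.3333

1.3333


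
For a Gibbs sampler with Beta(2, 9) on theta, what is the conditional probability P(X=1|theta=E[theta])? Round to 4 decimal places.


E[theta] = 2/(2+9) = 0.1818
P(X=1|theta) = theta = 0.1818

0.1818


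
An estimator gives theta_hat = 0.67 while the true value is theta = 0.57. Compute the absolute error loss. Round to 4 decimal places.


The absolute error loss is |theta_hat - theta|
= |0.67 - 0.57|
= 0.1

0.1


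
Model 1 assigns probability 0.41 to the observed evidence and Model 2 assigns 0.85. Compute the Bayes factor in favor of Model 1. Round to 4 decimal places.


BF = P(data|M1) / P(data|M2)
= 0.41 / 0.85 = 0.4824

0.4824


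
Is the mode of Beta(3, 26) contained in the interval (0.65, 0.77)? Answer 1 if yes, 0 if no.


Mode = (a-1)/(a+b-2) = 2/27 = 0.0741
Interval: (0.65, 0.77)
Contains mode? 0

0


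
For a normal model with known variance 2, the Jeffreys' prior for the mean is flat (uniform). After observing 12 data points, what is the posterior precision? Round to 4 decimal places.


Jeffreys' prior for normal mean (known variance) is flat.
Prior precision = 0.
Posterior precision = prior_prec + n/sigma^2 = 0 + 12/2
= 6.0

6.0


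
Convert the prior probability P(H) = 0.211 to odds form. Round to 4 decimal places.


P(not H) = 1 - 0.211 = 0.789
Odds = 0.211 / 0.789 = 0.2674

0.2674


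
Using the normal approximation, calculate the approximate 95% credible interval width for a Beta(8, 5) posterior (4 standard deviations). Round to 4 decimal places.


Var(Beta) = 8*5/(13^2 * 14) = 0.0169
SD = 0.13
Width ~ 4*SD = 0.5201

0.5201


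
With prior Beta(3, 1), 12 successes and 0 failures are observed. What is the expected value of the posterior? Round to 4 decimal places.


Posterior = Beta(15, 1)
E[theta] = alpha/(alpha+beta)
= 15/16 = 0.9375

0.9375


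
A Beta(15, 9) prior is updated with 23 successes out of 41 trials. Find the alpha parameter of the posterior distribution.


In the Beta-Binomial conjugate update:
alpha_post = alpha_prior + successes
= 15 + 23
= 38

38


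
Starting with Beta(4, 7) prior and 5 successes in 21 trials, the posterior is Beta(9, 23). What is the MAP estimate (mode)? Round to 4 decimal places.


The mode of Beta(a, b) when a > 1 and b > 1 is (a-1)/(a+b-2)
= (9 - 1) / (9 + 23 - 2)
= 8 / 30
= 0.2667

0.2667


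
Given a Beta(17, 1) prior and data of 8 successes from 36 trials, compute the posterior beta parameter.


Number of failures = 36 - 8 = 28
Posterior beta = 1 + 28 = 29

29


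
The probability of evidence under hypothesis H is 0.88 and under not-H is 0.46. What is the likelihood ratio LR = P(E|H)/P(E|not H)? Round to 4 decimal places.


LR = 0.88 / 0.46
= 1.913

1.913


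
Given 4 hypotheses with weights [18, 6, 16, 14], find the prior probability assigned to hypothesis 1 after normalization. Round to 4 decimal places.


To normalize, divide each weight by the sum of all weights.
Sum = 54
Prior(H1) = 18/54 = 0.3333

0.3333


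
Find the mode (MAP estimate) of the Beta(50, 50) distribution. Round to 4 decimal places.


For Beta(a,b) with a,b > 1:
Mode = (a-1)/(a+b-2) = (50-1)/(100-2)
= 49/98 = 0.5

0.5


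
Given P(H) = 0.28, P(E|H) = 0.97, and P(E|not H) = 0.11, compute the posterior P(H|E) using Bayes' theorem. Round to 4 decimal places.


By Bayes' theorem: P(H|E) = P(E|H)*P(H) / P(E)
P(E) = P(E|H)*P(H) + P(E|not H)*P(not H)
P(E) = 0.97*0.28 + 0.11*0.72 = 0.3508
P(H|E) = 0.97*0.28 / 0.3508 = 0.7742

0.7742


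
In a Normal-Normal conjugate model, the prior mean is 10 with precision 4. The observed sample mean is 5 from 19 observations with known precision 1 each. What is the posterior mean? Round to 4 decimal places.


Posterior precision = tau0 + n*tau = 4 + 19*1 = 23
Posterior mean = (tau0*mu0 + n*tau*xbar) / posterior_precision
= (4*10 + 19*1*5) / 23
= 135 / 23 = 5.8696

5.8696


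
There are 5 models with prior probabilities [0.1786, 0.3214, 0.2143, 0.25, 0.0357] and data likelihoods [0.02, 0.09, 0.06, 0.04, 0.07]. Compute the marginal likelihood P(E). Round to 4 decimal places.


P(E) = sum over models of P(M_i) * P(E|M_i)
= 0.1786*0.02 + 0.3214*0.09 + 0.2143*0.06 + 0.25*0.04 + 0.0357*0.07
= 0.0579

0.0579


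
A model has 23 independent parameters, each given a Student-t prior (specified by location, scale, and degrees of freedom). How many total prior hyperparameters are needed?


Each Student-t prior needs 3 hyperparameters (location, scale, and degrees of freedom).
Total = 3 * 23 = 69

69


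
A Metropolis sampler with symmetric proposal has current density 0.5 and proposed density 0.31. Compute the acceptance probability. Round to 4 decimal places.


For symmetric proposals, acceptance = min(1, pi(x*)/pi(x))
= min(1, 0.31/0.5)
= min(1, 0.62) = 0.62

0.62


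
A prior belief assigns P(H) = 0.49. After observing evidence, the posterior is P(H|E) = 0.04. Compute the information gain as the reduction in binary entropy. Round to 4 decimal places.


H(prior) = -0.49*log2(0.49) - 0.51*log2(0.51)
= 0.9997
H(post) = -0.04*log2(0.04) - 0.96*log2(0.96)
= 0.2423
IG = 0.9997 - 0.2423 = 0.7574

0.7574


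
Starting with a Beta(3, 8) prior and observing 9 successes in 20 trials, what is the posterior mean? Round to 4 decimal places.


Posterior parameters: alpha = 3 + 9 = 12
beta = 8 + 11 = 19
Posterior mean = alpha / (alpha + beta) = 12 / 31
= 0.3871

0.3871


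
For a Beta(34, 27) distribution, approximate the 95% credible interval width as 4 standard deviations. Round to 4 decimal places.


Variance of Beta(a,b) = ab / ((a+b)^2 * (a+b+1))
= 34*27 / ((61)^2 * 62)
= 0.004
SD = sqrt(0.004) = 0.0631
Width = 4 * SD = 0.2523

0.2523


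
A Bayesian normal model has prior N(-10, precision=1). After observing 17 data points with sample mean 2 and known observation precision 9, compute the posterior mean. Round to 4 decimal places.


Posterior mean = (prior_precision * prior_mean + n * data_precision * data_mean) / (prior_precision + n * data_precision)
Numerator = 1*-10 + 17*9*2 = 296
Denominator = 1 + 17*9 = 154
Posterior mean = 1.9221

1.9221


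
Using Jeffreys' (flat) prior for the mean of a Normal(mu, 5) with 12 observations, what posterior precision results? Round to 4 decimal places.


Flat prior means prior precision is 0.
Posterior precision = n / sigma^2 = 12/5 = 2.4

2.4


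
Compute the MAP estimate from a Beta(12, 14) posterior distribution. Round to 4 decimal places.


MAP = mode of Beta distribution
= (alpha - 1)/(alpha + beta - 2)
= (12-1)/(12+14-2)
= 11/24 = 0.4583

0.4583


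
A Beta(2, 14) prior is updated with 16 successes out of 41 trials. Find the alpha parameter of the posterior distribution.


In the Beta-Binomial conjugate update:
alpha_post = alpha_prior + successes
= 2 + 16
= 18

18


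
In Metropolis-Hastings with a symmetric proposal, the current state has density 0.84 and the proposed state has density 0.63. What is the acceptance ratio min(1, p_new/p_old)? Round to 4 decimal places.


Ratio = p_new / p_old = 0.63 / 0.84 = 0.75
Acceptance = min(1, 0.75) = 0.75

0.75


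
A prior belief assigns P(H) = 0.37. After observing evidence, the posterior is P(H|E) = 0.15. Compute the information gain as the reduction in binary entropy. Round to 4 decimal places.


H(prior) = -0.37*log2(0.37) - 0.63*log2(0.63)
= 0.9507
H(post) = -0.15*log2(0.15) - 0.85*log2(0.85)
= 0.6098
IG = 0.9507 - 0.6098 = 0.3408

0.3408


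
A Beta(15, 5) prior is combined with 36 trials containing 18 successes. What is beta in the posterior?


In conjugate updating:
beta_posterior = beta_prior + (n - k)
= 5 + (36 - 18)
= 5 + 18 = 23

23


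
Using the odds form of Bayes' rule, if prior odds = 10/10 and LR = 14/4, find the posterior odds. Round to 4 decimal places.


Bayes' rule in odds form: posterior odds = prior odds * LR
= (10 * 14) / (10 * 4)
= 140/40 = 3.5

3.5


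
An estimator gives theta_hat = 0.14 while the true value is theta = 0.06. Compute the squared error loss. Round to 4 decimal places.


The squared error loss is (theta_hat - theta)^2
= (0.14 - 0.06)^2
= (0.08)^2 = 0.0064

0.0064


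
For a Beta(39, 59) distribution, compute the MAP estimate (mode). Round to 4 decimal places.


MAP = mode = (a-1)/(a+b-2)
= (39-1)/(39+59-2)
= 38/96 = 0.3958

0.3958


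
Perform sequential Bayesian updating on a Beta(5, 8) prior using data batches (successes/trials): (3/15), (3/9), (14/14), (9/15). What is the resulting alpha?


Accumulate successes: 29
Posterior alpha = prior alpha + sum of successes
= 5 + 29 = 34

34


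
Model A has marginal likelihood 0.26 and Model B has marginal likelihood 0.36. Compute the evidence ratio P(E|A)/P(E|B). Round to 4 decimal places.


Evidence ratio = P(E|A) / P(E|B)
= 0.26 / 0.36
= 0.7222

0.7222


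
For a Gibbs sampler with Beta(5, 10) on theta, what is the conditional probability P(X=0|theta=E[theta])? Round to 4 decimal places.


E[theta] = 5/(5+10) = 0.3333
P(X=0|theta) = 1 - theta = 0.6667

0.6667


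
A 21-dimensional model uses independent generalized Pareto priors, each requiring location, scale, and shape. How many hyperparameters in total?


Per parameter: 3 (location, scale, and shape).
Total = 21 * 3 = 63

63


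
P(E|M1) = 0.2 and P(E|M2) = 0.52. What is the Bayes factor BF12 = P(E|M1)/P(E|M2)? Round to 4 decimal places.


Bayes factor BF12 = P(E|M1) / P(E|M2)
= 0.2 / 0.52
= 0.3846

0.3846


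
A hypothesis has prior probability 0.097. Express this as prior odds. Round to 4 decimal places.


Odds = P(H) / P(not H) = 0.097 / 0.903
= 0.1074

0.1074


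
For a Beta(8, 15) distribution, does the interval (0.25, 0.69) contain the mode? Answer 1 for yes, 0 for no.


Mode of Beta(a,b) = (a-1)/(a+b-2)
= (8-1)/(8+15-2) = 0.3333
Check: 0.25 <= 0.3333 <= 0.69?
Result: 1

1


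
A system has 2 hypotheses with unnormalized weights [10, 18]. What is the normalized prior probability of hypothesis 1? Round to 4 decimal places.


The normalized prior is the weight divided by the total.
Total weight = 28
P(H1) = 10 / 28 = 0.3571

0.3571


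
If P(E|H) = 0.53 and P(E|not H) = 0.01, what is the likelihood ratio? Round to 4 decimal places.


Likelihood ratio = P(E|H) / P(E|not H)
= 0.53 / 0.01
= 53.0

53.0


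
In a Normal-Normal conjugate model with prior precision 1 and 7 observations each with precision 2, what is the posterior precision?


Posterior precision = prior precision + n * observation precision
= 1 + 7 * 2
= 1 + 14 = 15

15


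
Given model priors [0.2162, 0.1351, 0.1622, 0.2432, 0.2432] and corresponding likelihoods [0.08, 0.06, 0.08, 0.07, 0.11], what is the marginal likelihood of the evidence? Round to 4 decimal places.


P(E) = sum_i P(M_i) P(E|M_i)
= 0.0173 + 0.0081 + 0.013 + 0.017 + 0.0268
= 0.0822

0.0822


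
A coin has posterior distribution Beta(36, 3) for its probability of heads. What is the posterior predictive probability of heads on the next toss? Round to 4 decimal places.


Posterior predictive = E[theta] = alpha/(alpha+beta)
= 36/39
= 0.9231

0.9231


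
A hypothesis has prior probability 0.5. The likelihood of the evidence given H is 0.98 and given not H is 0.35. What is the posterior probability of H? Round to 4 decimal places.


Using Bayes' theorem:
P(E) = 0.5 * 0.98 + 0.5 * 0.35
P(E) = 0.665
P(H|E) = (0.5 * 0.98) / 0.665 = 0.7368

0.7368


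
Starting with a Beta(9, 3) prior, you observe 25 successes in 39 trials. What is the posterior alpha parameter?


For a Beta-Binomial conjugate model:
Posterior alpha = prior alpha + number of successes
= 9 + 25 = 34

34


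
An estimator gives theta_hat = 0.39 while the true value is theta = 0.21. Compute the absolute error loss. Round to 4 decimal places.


The absolute error loss is |theta_hat - theta|
= |0.39 - 0.21|
= 0.18

0.18


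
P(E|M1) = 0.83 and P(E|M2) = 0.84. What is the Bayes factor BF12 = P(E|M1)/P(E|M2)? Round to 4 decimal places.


Bayes factor BF12 = P(E|M1) / P(E|M2)
= 0.83 / 0.84
= 0.9881

0.9881


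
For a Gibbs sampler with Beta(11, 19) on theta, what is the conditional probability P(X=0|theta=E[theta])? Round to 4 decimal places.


E[theta] = 11/(11+19) = 0.3667
P(X=0|theta) = 1 - theta = 0.6333

0.6333


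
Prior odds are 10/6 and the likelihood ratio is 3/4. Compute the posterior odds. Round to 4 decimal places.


Posterior odds = prior odds * likelihood ratio
= (10/6) * (3/4)
= 30 / 24
= 1.25

1.25


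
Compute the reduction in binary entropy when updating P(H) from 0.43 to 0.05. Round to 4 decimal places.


H_before = -p*log2(p) - (1-p)*log2(1-p) for p=0.43: 0.9858
H_after for p=0.05: 0.2864
Reduction = 0.9858 - 0.2864 = 0.6994

0.6994


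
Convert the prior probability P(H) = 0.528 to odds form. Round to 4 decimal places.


P(not H) = 1 - 0.528 = 0.472
Odds = 0.528 / 0.472 = 1.1186

1.1186


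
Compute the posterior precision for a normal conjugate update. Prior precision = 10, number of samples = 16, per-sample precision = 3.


tau_post = tau_0 + n * tau
= 10 + 16 * 3 = 58

58


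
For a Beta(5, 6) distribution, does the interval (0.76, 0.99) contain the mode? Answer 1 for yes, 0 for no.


Mode of Beta(a,b) = (a-1)/(a+b-2)
= (5-1)/(5+6-2) = 0.4444
Check: 0.76 <= 0.4444 <= 0.99?
Result: 0

0


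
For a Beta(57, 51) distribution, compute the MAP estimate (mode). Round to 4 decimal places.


MAP = mode = (a-1)/(a+b-2)
= (57-1)/(57+51-2)
= 56/106 = 0.5283

0.5283


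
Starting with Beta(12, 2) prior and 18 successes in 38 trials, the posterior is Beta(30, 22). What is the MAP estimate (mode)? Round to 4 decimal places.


The mode of Beta(a, b) when a > 1 and b > 1 is (a-1)/(a+b-2)
= (30 - 1) / (30 + 22 - 2)
= 29 / 50
= 0.58

0.58


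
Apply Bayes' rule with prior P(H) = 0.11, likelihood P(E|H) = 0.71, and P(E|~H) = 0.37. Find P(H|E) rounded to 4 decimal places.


Step 1: Compute marginal P(E) = P(E|H)P(H) + P(E|~H)P(~H)
= 0.71*0.11 + 0.37*0.89 = 0.4074
Step 2: P(H|E) = P(E|H)P(H)/P(E) = 0.0781/0.4074
= 0.1917

0.1917


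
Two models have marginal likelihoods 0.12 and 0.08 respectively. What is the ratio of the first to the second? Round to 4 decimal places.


Evidence ratio = 0.12 / 0.08
= 1.5

1.5


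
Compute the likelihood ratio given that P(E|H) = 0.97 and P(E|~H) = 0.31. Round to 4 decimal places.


LR = P(E|H) / P(E|~H)
= 0.97 / 0.31 = 3.129

3.129


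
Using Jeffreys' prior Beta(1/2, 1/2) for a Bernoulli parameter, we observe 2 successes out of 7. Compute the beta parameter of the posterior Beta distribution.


Conjugate update: Beta(0.5 + k, 0.5 + n - k).
k = 2, n - k = 5
Posterior beta = 0.5 + (n - k) = 0.5 + 5 = 5.5

5.5


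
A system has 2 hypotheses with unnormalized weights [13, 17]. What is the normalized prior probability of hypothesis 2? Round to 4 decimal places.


The normalized prior is the weight divided by the total.
Total weight = 30
P(H2) = 17 / 30 = 0.5667

0.5667


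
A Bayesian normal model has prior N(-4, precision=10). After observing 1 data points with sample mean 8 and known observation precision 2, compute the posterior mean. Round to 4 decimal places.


Posterior mean = (prior_precision * prior_mean + n * data_precision * data_mean) / (prior_precision + n * data_precision)
Numerator = 10*-4 + 1*2*8 = -24
Denominator = 10 + 1*2 = 12
Posterior mean = -2.0

-2.0


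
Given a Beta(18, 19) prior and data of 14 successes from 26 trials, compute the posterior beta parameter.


Number of failures = 26 - 14 = 12
Posterior beta = 19 + 12 = 31

31


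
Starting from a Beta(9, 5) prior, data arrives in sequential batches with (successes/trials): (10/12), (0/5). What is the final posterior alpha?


In sequential Bayesian updating, we sum all successes.
Total successes = 10
Final alpha = 9 + 10 = 19

19


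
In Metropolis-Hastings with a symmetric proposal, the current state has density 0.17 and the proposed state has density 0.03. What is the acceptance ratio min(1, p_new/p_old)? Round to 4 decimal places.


Ratio = p_new / p_old = 0.03 / 0.17 = 0.1765
Acceptance = min(1, 0.1765) = 0.1765

0.1765


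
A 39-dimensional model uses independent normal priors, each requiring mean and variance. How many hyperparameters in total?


Per parameter: 2 (mean and variance).
Total = 39 * 2 = 78

78


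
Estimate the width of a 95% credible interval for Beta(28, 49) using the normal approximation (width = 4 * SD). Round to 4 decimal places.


For Beta(a,b): Var = ab/((a+b)^2(a+b+1))
Var = 0.003, SD = 0.0545
Approximate 95% CI width = 4 * 0.0545 = 0.2179

0.2179


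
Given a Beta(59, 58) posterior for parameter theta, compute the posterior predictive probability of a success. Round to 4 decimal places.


For a Beta-Bernoulli model, the predictive probability is the mean:
P(success) = 59/(59+58) = 59/117 = 0.5043

0.5043


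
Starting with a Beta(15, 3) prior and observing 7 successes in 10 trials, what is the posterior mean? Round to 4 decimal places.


Posterior parameters: alpha = 15 + 7 = 22
beta = 3 + 3 = 6
Posterior mean = alpha / (alpha + beta) = 22 / 28
= 0.7857

0.7857


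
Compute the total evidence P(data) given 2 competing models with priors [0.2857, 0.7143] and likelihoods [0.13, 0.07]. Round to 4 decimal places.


Marginal likelihood = sum P(model_i) * P(data|model_i)
Model 1: 0.2857 * 0.13 = 0.0371
Model 2: 0.7143 * 0.07 = 0.05
Total = 0.0871

0.0871


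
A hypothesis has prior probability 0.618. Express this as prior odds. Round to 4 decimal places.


Odds = P(H) / P(not H) = 0.618 / 0.382
= 1.6178

1.6178


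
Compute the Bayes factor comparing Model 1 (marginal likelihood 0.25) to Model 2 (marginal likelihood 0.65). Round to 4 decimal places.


BF12 = marginal likelihood of M1 / marginal likelihood of M2
= 0.25/0.65
= 0.3846

0.3846


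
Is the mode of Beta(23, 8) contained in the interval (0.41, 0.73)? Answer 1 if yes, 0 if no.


Mode = (a-1)/(a+b-2) = 22/29 = 0.7586
Interval: (0.41, 0.73)
Contains mode? 0

0


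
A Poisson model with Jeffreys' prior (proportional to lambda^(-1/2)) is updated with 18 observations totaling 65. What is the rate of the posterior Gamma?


Posterior = Gamma(0.5 + S, n)
= Gamma(0.5 + 65, 18)
Posterior rate = 0 + n = 18

18.0


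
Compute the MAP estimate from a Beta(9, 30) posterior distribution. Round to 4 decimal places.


MAP = mode of Beta distribution
= (alpha - 1)/(alpha + beta - 2)
= (9-1)/(9+30-2)
= 8/37 = 0.2162

0.2162


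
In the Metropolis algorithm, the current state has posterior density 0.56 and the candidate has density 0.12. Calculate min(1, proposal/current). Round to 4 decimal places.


Ratio = 0.12/0.56 = 0.2143
Acceptance probability = min(1, 0.2143)
= 0.2143

0.2143


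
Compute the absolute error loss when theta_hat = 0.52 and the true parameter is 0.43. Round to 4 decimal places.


L = |theta_hat - theta_true|
= |0.52 - 0.43| = 0.09

0.09


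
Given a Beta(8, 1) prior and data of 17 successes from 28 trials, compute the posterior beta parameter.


Number of failures = 28 - 17 = 11
Posterior beta = 1 + 11 = 12

12


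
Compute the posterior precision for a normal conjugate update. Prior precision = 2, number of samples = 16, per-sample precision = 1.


tau_post = tau_0 + n * tau
= 2 + 16 * 1 = 18

18


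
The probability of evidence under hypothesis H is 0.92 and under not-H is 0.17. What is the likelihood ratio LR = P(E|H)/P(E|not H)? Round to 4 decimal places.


LR = 0.92 / 0.17
= 5.4118

5.4118


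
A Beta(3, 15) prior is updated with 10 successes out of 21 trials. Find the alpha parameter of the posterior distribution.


In the Beta-Binomial conjugate update:
alpha_post = alpha_prior + successes
= 3 + 10
= 13

13


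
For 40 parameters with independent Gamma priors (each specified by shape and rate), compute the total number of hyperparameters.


A Gamma prior has 2 hyperparameters per parameter.
Total = 40 * 2 = 80

80


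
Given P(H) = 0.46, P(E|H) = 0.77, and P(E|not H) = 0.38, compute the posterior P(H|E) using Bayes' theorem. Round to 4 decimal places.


By Bayes' theorem: P(H|E) = P(E|H)*P(H) / P(E)
P(E) = P(E|H)*P(H) + P(E|not H)*P(not H)
P(E) = 0.77*0.46 + 0.38*0.54 = 0.5594
P(H|E) = 0.77*0.46 / 0.5594 = 0.6332

0.6332


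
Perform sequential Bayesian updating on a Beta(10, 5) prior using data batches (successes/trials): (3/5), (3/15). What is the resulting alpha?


Accumulate successes: 6
Posterior alpha = prior alpha + sum of successes
= 10 + 6 = 16

16


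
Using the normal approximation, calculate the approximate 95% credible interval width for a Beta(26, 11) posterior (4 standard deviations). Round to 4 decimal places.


Var(Beta) = 26*11/(37^2 * 38) = 0.0055
SD = 0.0741
Width ~ 4*SD = 0.2966

0.2966


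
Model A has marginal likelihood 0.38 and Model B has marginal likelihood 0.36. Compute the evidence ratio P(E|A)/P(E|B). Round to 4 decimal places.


Evidence ratio = P(E|A) / P(E|B)
= 0.38 / 0.36
= 1.0556

1.0556


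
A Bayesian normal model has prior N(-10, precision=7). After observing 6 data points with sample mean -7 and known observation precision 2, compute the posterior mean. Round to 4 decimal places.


Posterior mean = (prior_precision * prior_mean + n * data_precision * data_mean) / (prior_precision + n * data_precision)
Numerator = 7*-10 + 6*2*-7 = -154
Denominator = 7 + 6*2 = 19
Posterior mean = -8.1053

-8.1053


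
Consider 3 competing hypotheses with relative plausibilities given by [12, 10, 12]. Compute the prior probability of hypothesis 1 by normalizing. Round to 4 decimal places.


Sum of weights = 12 + 10 + 12 = 34
Normalized prior for H1 = 12 / 34
= 0.3529

0.3529


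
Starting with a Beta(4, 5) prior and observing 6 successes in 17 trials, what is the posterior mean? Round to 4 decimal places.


Posterior parameters: alpha = 4 + 6 = 10
beta = 5 + 11 = 16
Posterior mean = alpha / (alpha + beta) = 10 / 26
= 0.3846

0.3846


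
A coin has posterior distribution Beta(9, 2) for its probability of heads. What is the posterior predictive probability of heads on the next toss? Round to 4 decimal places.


Posterior predictive = E[theta] = alpha/(alpha+beta)
= 9/11
= 0.8182

0.8182


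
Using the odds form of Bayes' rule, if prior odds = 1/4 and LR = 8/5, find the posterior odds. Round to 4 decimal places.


Bayes' rule in odds form: posterior odds = prior odds * LR
= (1 * 8) / (4 * 5)
= 8/20 = 0.4

0.4


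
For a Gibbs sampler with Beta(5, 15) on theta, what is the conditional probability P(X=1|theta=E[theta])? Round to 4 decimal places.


E[theta] = 5/(5+15) = 0.25
P(X=1|theta) = theta = 0.25

0.25


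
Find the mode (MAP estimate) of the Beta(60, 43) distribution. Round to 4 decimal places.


For Beta(a,b) with a,b > 1:
Mode = (a-1)/(a+b-2) = (60-1)/(103-2)
= 59/101 = 0.5842

0.5842


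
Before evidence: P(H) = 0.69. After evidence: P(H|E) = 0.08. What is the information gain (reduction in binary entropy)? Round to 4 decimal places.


Prior entropy = 0.8932
Posterior entropy = 0.4022
Information gain = 0.8932 - 0.4022 = 0.491

0.491


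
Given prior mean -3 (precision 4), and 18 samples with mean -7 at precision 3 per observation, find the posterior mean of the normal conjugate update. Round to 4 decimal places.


The posterior mean is a precision-weighted average of prior and data.
Post. prec. = 4 + 54 = 58
Post. mean = (-12 + -378)/58 = -390/58 = -6.7241

-6.7241


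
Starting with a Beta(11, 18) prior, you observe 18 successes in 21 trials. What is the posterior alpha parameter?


For a Beta-Binomial conjugate model:
Posterior alpha = prior alpha + number of successes
= 11 + 18 = 29

29


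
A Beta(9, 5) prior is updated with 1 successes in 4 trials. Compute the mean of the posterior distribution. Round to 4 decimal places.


After update: Beta(10, 8)
Mean = 10 / (10 + 8) = 10 / 18
= 0.5556

0.5556


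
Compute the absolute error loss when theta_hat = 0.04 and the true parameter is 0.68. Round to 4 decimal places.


L = |theta_hat - theta_true|
= |0.04 - 0.68| = 0.64

0.64


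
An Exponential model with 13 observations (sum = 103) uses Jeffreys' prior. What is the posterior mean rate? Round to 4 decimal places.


Posterior Gamma(13, 103)
E[lambda] = 13/103 = 0.1262

0.1262


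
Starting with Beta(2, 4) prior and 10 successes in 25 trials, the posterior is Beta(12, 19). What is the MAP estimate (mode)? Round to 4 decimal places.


The mode of Beta(a, b) when a > 1 and b > 1 is (a-1)/(a+b-2)
= (12 - 1) / (12 + 19 - 2)
= 11 / 29
= 0.3793

0.3793


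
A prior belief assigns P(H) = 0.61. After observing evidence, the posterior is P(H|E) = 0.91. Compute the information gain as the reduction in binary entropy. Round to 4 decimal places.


H(prior) = -0.61*log2(0.61) - 0.39*log2(0.39)
= 0.9648
H(post) = -0.91*log2(0.91) - 0.09*log2(0.09)
= 0.4365
IG = 0.9648 - 0.4365 = 0.5283

0.5283


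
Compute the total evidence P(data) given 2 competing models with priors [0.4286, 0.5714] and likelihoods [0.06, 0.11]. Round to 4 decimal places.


Marginal likelihood = sum P(model_i) * P(data|model_i)
Model 1: 0.4286 * 0.06 = 0.0257
Model 2: 0.5714 * 0.11 = 0.0629
Total = 0.0886

0.0886


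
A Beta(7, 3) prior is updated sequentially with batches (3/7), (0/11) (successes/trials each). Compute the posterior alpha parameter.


Sequential conjugate updating is equivalent to a single batch update.
Total successes across all batches = 3
alpha_posterior = alpha_prior + total_successes = 7 + 3
= 10

10


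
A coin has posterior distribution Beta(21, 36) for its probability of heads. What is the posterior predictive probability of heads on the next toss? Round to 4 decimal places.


Posterior predictive = E[theta] = alpha/(alpha+beta)
= 21/57
= 0.3684

0.3684


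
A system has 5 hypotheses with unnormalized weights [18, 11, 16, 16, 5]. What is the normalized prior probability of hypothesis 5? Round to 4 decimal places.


The normalized prior is the weight divided by the total.
Total weight = 66
P(H5) = 5 / 66 = 0.0758

0.0758


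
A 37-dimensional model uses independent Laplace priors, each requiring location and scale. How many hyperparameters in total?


Per parameter: 2 (location and scale).
Total = 37 * 2 = 74

74


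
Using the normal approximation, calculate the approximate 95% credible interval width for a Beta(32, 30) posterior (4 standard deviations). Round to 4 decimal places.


Var(Beta) = 32*30/(62^2 * 63) = 0.004
SD = 0.063
Width ~ 4*SD = 0.2518

0.2518


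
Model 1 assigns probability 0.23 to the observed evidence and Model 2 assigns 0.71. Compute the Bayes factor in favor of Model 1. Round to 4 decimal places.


BF = P(data|M1) / P(data|M2)
= 0.23 / 0.71 = 0.3239

0.3239


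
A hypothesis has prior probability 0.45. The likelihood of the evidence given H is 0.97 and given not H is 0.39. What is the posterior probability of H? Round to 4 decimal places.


Using Bayes' theorem:
P(E) = 0.45 * 0.97 + 0.55 * 0.39
P(E) = 0.651
P(H|E) = (0.45 * 0.97) / 0.651 = 0.6705

0.6705


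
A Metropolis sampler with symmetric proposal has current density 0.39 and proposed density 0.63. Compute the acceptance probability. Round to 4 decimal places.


For symmetric proposals, acceptance = min(1, pi(x*)/pi(x))
= min(1, 0.63/0.39)
= min(1, 1.6154) = 1.0

1.0


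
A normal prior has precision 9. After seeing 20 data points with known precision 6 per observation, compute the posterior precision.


In the conjugate normal model, precisions add:
tau_posterior = tau_prior + n * tau_data
= 9 + 20*6 = 129

129


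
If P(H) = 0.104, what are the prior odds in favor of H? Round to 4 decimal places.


Prior odds = P(H) / (1 - P(H))
= 0.104 / 0.896
= 0.1161

0.1161


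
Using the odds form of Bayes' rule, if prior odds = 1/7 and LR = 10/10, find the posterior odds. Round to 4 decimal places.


Bayes' rule in odds form: posterior odds = prior odds * LR
= (1 * 10) / (7 * 10)
= 10/70 = 0.1429

0.1429


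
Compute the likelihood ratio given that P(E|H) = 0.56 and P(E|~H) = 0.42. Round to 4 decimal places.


LR = P(E|H) / P(E|~H)
= 0.56 / 0.42 = 1.3333

1.3333


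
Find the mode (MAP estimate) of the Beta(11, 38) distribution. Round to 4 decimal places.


For Beta(a,b) with a,b > 1:
Mode = (a-1)/(a+b-2) = (11-1)/(49-2)
= 10/47 = 0.2128

0.2128


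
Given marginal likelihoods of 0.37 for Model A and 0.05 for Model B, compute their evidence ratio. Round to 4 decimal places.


Ratio = ML(A) / ML(B) = 0.37/0.05
= 7.4

7.4


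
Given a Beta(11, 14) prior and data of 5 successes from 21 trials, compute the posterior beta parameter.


Number of failures = 21 - 5 = 16
Posterior beta = 14 + 16 = 30

30


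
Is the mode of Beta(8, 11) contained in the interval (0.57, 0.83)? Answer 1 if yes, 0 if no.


Mode = (a-1)/(a+b-2) = 7/17 = 0.4118
Interval: (0.57, 0.83)
Contains mode? 0

0


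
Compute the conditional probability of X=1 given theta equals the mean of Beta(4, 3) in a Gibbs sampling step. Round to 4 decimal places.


Mean of Beta(4, 3) = 0.5714
P(X=1 | theta=0.5714) = 0.5714

0.5714


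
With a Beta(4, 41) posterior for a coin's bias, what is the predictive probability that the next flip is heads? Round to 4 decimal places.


The predictive probability equals the posterior mean.
P(next = heads) = alpha / (alpha + beta)
= 4 / 45 = 0.0889

0.0889


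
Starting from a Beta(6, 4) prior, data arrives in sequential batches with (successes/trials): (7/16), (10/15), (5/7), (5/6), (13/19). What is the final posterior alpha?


In sequential Bayesian updating, we sum all successes.
Total successes = 40
Final alpha = 6 + 40 = 46

46


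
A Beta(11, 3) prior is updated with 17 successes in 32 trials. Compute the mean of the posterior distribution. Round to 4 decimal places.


After update: Beta(28, 18)
Mean = 28 / (28 + 18) = 28 / 46
= 0.6087

0.6087


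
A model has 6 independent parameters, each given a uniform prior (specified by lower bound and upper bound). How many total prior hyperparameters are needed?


Each uniform prior needs 2 hyperparameters (lower bound and upper bound).
Total = 2 * 6 = 12

12


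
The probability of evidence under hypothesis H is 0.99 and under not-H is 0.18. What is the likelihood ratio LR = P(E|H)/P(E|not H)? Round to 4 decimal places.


LR = 0.99 / 0.18
= 5.5

5.5


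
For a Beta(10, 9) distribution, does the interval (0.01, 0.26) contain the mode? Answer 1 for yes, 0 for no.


Mode of Beta(a,b) = (a-1)/(a+b-2)
= (10-1)/(10+9-2) = 0.5294
Check: 0.01 <= 0.5294 <= 0.26?
Result: 0

0


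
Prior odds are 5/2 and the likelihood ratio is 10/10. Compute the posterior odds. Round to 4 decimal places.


Posterior odds = prior odds * likelihood ratio
= (5/2) * (10/10)
= 50 / 20
= 2.5

2.5


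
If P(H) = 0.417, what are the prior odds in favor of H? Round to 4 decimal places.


Prior odds = P(H) / (1 - P(H))
= 0.417 / 0.583
= 0.7153

0.7153


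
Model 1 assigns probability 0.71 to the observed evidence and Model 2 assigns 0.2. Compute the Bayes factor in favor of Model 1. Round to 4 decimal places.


BF = P(data|M1) / P(data|M2)
= 0.71 / 0.2 = 3.55

3.55


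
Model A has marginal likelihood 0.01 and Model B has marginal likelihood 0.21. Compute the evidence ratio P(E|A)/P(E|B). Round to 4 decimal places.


Evidence ratio = P(E|A) / P(E|B)
= 0.01 / 0.21
= 0.0476

0.0476


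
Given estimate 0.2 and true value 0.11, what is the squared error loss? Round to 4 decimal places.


Squared error = (estimate - true)^2
Difference = 0.09
Loss = 0.09^2 = 0.0081

0.0081


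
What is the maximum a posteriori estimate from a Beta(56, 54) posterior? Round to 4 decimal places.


The MAP estimate equals the mode of the distribution.
Mode of Beta(a,b) = (a-1)/(a+b-2)
= 55/108
= 0.5093

0.5093


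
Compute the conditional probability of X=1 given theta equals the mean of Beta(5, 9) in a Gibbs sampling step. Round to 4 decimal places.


Mean of Beta(5, 9) = 0.3571
P(X=1 | theta=0.3571) = 0.3571

0.3571


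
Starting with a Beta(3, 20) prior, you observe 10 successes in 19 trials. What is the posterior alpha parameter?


For a Beta-Binomial conjugate model:
Posterior alpha = prior alpha + number of successes
= 3 + 10 = 13

13


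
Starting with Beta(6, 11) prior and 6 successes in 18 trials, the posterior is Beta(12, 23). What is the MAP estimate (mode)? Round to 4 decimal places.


The mode of Beta(a, b) when a > 1 and b > 1 is (a-1)/(a+b-2)
= (12 - 1) / (12 + 23 - 2)
= 11 / 33
= 0.3333

0.3333


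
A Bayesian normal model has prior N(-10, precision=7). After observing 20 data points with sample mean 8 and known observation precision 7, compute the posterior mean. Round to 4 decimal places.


Posterior mean = (prior_precision * prior_mean + n * data_precision * data_mean) / (prior_precision + n * data_precision)
Numerator = 7*-10 + 20*7*8 = 1050
Denominator = 7 + 20*7 = 147
Posterior mean = 7.1429

7.1429


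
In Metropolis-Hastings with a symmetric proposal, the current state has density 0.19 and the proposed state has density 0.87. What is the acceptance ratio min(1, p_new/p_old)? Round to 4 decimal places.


Ratio = p_new / p_old = 0.87 / 0.19 = 4.5789
Acceptance = min(1, 4.5789) = 1.0

1.0


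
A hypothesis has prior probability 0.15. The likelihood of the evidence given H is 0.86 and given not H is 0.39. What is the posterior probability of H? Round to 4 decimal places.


Using Bayes' theorem:
P(E) = 0.15 * 0.86 + 0.85 * 0.39
P(E) = 0.4605
P(H|E) = (0.15 * 0.86) / 0.4605 = 0.2801

0.2801


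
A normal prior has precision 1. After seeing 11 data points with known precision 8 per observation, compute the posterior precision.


In the conjugate normal model, precisions add:
tau_posterior = tau_prior + n * tau_data
= 1 + 11*8 = 89

89


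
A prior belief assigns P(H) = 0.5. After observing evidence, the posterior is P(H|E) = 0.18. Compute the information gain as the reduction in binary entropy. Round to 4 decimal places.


H(prior) = -0.5*log2(0.5) - 0.5*log2(0.5)
= 1.0
H(post) = -0.18*log2(0.18) - 0.82*log2(0.82)
= 0.6801
IG = 1.0 - 0.6801 = 0.3199

0.3199


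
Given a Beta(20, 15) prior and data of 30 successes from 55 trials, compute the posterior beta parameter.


Number of failures = 55 - 30 = 25
Posterior beta = 15 + 25 = 40

40


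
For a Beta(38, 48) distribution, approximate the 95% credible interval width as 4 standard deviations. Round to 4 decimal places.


Variance of Beta(a,b) = ab / ((a+b)^2 * (a+b+1))
= 38*48 / ((86)^2 * 87)
= 0.0028
SD = sqrt(0.0028) = 0.0532
Width = 4 * SD = 0.213

0.213


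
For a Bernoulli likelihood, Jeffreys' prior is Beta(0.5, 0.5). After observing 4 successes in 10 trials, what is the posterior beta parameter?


Jeffreys' prior for Bernoulli is Beta(0.5, 0.5).
Posterior is Beta(0.5 + k, 0.5 + n - k).
Posterior beta = 0.5 + (n - k) = 0.5 + 6 = 6.5

6.5


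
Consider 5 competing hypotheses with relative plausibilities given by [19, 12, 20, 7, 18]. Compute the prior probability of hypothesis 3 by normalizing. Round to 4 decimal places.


Sum of weights = 19 + 12 + 20 + 7 + 18 = 76
Normalized prior for H3 = 20 / 76
= 0.2632

0.2632


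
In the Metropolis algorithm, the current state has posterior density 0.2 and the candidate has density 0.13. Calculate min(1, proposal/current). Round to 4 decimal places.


Ratio = 0.13/0.2 = 0.65
Acceptance probability = min(1, 0.65)
= 0.65

0.65
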